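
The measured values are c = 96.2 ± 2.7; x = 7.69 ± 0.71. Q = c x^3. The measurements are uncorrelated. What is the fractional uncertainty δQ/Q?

0.278

Each factor contributes (exponent × relative error)² to (δQ/Q)²:
  (1·δc/c)² = (1×0.0281)² = 0.000788;  (3·δx/x)² = (3×0.0923)² = 0.0767
δQ/Q = √(0.0775) = 0.278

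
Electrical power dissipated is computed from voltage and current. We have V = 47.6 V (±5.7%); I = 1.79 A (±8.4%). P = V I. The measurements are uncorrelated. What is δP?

8.65 W

Products/powers → add relative errors in quadrature, weighted by exponent:
  (1·δV/V)² = (1×0.0570)² = 0.00325;  (1·δI/I)² = (1×0.0840)² = 0.00706
δP/P = √(0.0103) = 0.102
P = 85.2 W, so δP = 0.102 × 85.2 = 8.65 W.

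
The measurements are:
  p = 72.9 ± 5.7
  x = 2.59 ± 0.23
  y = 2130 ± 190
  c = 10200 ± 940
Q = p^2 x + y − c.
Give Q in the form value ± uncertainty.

5690 ± 2650

Let w = p^2·x = 13800. δw/w = √((2·δp/p)² + (1·δx/x)²) = √(0.0245 + 0.00789) = 0.180, so δw = 2480.
Q = w + y − c: δQ = √(δw² + δy² + δc²) = √(6.13e+06 + 36100 + 8.84e+05) = 2650
Q = 5690.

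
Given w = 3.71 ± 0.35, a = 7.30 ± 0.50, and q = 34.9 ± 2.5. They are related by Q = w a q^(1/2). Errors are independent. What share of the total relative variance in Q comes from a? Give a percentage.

31.5%

(δQ/Q)² = (1·δw/w)² + (1·δa/a)² + (½·δq/q)²
  w term: (1×0.0943)² = 0.00890
  a term: (1×0.0685)² = 0.00469
  q term: (0.5×0.0716)² = 0.00128
Total = 0.0149. Share from a = 0.00469/0.0149 = 0.315.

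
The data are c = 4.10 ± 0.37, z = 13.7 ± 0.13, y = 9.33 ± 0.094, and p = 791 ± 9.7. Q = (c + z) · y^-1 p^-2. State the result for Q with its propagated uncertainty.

(3.05 ± 0.105) × 10^-6

Let u = c + z = 17.8. δu = √(δc² + δz²) = √(0.137 + 0.0169) = 0.392, so δu/u = 0.0220.
Q is then a monomial in u, y, p:
δQ/Q = √((δu/u)² + (-1·δy/y)² + (-2·δp/p)²) = √(0.000485 + 0.000102 + 0.000602) = 0.0345
Q = 3.05e-06, so δQ = 0.0345 × 3.05e-06 = 1.05e-07.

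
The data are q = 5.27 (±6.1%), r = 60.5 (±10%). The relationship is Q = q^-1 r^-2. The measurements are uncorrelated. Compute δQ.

Each factor contributes (exponent × relative error)² to (δQ/Q)²:
  (-1·δq/q)² = (-1×0.0610)² = 0.00372;  (-2·δr/r)² = (-2×0.100)² = 0.0400
δQ/Q = √(0.0437) = 0.209
Q = 5.18e-05, so δQ = 0.209 × 5.18e-05 = 1.08e-05.

1.08e-05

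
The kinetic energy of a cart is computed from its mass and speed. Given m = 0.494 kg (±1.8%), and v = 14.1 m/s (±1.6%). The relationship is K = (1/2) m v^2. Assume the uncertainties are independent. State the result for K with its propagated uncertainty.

49.1 ± 1.80 J

Since K is a product/quotient, work with relative uncertainties:
  (1·δm/m)² = (1×0.0180)² = 0.000324;  (2·δv/v)² = (2×0.0160)² = 0.00102
δK/K = √(0.00135) = 0.0367
K = 49.1 J, so δK = 0.0367 × 49.1 = 1.80 J.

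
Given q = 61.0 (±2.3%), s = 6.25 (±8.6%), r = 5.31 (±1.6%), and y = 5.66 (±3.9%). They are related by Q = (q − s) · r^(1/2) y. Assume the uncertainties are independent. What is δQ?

34.5

Let u = q − s = 54.8. δu = √(δq² + δs²) = √(1.97 + 0.289) = 1.50, so δu/u = 0.0274.
Q is then a monomial in u, r, y:
δQ/Q = √((δu/u)² + (½·δr/r)² + (1·δy/y)²) = √(0.000753 + 6.4e-05 + 0.00152) = 0.0484
Q = 714, so δQ = 0.0484 × 714 = 34.5.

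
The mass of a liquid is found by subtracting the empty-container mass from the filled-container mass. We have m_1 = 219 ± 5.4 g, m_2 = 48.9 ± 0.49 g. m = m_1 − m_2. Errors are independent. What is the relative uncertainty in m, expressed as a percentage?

Absolute uncertainties add in quadrature for a linear combination:
  (δm_1)² = 29.2;  (δm_2)² = 0.240
δm = √(29.4) = 5.42 g
m = 170 g, so δm/m = 5.42/170 = 0.0319.

3.19%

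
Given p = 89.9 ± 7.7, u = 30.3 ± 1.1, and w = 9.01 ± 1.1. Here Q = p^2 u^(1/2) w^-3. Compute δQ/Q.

0.405

Since Q is a product/quotient, work with relative uncertainties:
  (2·δp/p)² = (2×0.0857)² = 0.0293;  (½·δu/u)² = (0.5×0.0363)² = 0.000329;  (-3·δw/w)² = (-3×0.122)² = 0.134
δQ/Q = √(0.164) = 0.405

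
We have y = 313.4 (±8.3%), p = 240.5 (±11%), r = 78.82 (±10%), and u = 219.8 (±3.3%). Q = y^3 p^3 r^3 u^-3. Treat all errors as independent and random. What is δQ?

1.03e+13

Relative error in a monomial: (δQ/Q)² = Σ (nᵢ · δxᵢ/xᵢ)².
  (3·δy/y)² = (3×0.0830)² = 0.0620;  (3·δp/p)² = (3×0.110)² = 0.109;  (3·δr/r)² = (3×0.100)² = 0.0900;  (-3·δu/u)² = (-3×0.0330)² = 0.00980
δQ/Q = √(0.271) = 0.520
Q = 1.975e+13, so δQ = 0.520 × 1.975e+13 = 1.03e+13.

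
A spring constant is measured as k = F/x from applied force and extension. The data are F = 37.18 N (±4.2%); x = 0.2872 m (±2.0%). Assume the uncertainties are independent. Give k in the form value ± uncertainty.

Products/powers → add relative errors in quadrature, weighted by exponent:
  (1·δF/F)² = (1×0.0420)² = 0.00176;  (-1·δx/x)² = (-1×0.0200)² = 0.000400
δk/k = √(0.00216) = 0.0465
k = 129.5 N/m, so δk = 0.0465 × 129.5 = 6.02 N/m.

129.5 ± 6.02 N/m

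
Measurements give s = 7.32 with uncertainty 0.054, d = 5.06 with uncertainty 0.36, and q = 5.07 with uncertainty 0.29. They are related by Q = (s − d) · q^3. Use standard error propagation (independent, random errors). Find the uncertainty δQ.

69.3

Let u = s − d = 2.26. δu = √(δs² + δd²) = √(0.00292 + 0.130) = 0.364, so δu/u = 0.161.
Q is then a monomial in u, q:
δQ/Q = √((δu/u)² + (3·δq/q)²) = √(0.0259 + 0.0294) = 0.235
Q = 295, so δQ = 0.235 × 295 = 69.3.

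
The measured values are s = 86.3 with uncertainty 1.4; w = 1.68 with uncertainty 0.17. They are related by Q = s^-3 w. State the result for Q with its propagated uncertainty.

(2.61 ± 0.293) × 10^-6

Q is a product of powers, so relative uncertainties combine in quadrature:
  (-3·δs/s)² = (-3×0.0162)² = 0.00237;  (1·δw/w)² = (1×0.101)² = 0.0102
δQ/Q = √(0.0126) = 0.112
Q = 2.61e-06, so δQ = 0.112 × 2.61e-06 = 2.93e-07.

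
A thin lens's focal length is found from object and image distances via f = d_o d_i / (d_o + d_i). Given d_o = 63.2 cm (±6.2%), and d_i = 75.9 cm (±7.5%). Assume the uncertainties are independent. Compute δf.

1.66 cm

∂f/∂d_o = (d_i/(d_o+d_i))² = 0.298;  ∂f/∂d_i = (d_o/(d_o+d_i))² = 0.206
δf = √((∂f/∂d_o · δd_o)² + (∂f/∂d_i · δd_i)²) = √(1.36 + 1.38) = 1.66 cm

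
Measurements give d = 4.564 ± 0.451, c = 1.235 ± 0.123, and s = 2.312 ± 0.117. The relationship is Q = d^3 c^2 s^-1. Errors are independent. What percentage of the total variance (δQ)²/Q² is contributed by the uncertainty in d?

67.5%

(δQ/Q)² = (3·δd/d)² + (2·δc/c)² + (-1·δs/s)²
  d term: (3×0.0988)² = 0.0879
  c term: (2×0.0996)² = 0.0397
  s term: (-1×0.0506)² = 0.00256
Total = 0.130. Share from d = 0.0879/0.130 = 0.675.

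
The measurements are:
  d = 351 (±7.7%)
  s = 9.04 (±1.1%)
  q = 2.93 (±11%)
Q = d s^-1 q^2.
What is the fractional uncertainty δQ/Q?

0.233

For a monomial Q ∝ d, s^-1, q^2, fractional errors add in quadrature:
  (1·δd/d)² = (1×0.0770)² = 0.00593;  (-1·δs/s)² = (-1×0.0110)² = 0.000121;  (2·δq/q)² = (2×0.110)² = 0.0484
δQ/Q = √(0.0544) = 0.233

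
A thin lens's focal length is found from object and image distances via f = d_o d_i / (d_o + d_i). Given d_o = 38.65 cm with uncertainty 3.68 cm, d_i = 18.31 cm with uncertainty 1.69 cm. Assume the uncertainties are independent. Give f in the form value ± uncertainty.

12.42 ± 0.866 cm

∂f/∂d_o = (d_i/(d_o+d_i))² = 0.103;  ∂f/∂d_i = (d_o/(d_o+d_i))² = 0.460
δf = √((∂f/∂d_o · δd_o)² + (∂f/∂d_i · δd_i)²) = √(0.145 + 0.605) = 0.866 cm
f = 12.42 cm.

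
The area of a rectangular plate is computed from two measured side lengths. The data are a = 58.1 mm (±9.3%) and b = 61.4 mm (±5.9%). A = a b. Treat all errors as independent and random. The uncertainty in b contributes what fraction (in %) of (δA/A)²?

28.7%

(δA/A)² = (1·δa/a)² + (1·δb/b)²
  a term: (1×0.0930)² = 0.00865
  b term: (1×0.0590)² = 0.00348
Total = 0.0121. Share from b = 0.00348/0.0121 = 0.287.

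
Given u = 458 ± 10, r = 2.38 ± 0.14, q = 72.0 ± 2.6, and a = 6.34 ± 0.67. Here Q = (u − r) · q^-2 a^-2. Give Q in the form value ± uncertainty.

Let w = u − r = 456. δw = √(δu² + δr²) = √(100 + 0.0196) = 10.0, so δw/w = 0.0220.
Q is then a monomial in w, q, a:
δQ/Q = √((δw/w)² + (-2·δq/q)² + (-2·δa/a)²) = √(0.000482 + 0.00522 + 0.0447) = 0.224
Q = 0.00219, so δQ = 0.224 × 0.00219 = 0.000491.

0.00219 ± 0.000491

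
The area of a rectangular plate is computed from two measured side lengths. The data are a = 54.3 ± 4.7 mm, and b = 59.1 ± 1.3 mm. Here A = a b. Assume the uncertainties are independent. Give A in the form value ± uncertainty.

Products/powers → add relative errors in quadrature, weighted by exponent:
  (1·δa/a)² = (1×0.0866)² = 0.00749;  (1·δb/b)² = (1×0.0220)² = 0.000484
δA/A = √(0.00798) = 0.0893
A = 3210 mm^2, so δA = 0.0893 × 3210 = 287 mm^2.

3210 ± 287 mm^2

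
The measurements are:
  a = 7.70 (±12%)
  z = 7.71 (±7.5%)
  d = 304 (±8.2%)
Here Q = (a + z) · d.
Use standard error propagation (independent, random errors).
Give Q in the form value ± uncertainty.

4680 ± 507

Let u = a + z = 15.4. δu = √(δa² + δz²) = √(0.854 + 0.334) = 1.09, so δu/u = 0.0707.
Q is then a monomial in u, d:
δQ/Q = √((δu/u)² + (1·δd/d)²) = √(0.00500 + 0.00672) = 0.108
Q = 4680, so δQ = 0.108 × 4680 = 507.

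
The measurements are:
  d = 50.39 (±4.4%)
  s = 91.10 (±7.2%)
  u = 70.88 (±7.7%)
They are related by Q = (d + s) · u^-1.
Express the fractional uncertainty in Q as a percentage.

9.12%

Let w = d + s = 141.5. δw = √(δd² + δs²) = √(4.92 + 43.0) = 6.92, so δw/w = 0.0489.
Q is then a monomial in w, u:
δQ/Q = √((δw/w)² + (-1·δu/u)²) = √(0.00239 + 0.00593) = 0.0912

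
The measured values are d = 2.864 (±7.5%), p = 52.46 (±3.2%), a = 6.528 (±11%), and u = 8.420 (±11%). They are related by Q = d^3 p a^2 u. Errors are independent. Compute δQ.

Products/powers → add relative errors in quadrature, weighted by exponent:
  (3·δd/d)² = (3×0.0750)² = 0.0506;  (1·δp/p)² = (1×0.0320)² = 0.00102;  (2·δa/a)² = (2×0.110)² = 0.0484;  (1·δu/u)² = (1×0.110)² = 0.0121
δQ/Q = √(0.112) = 0.335
Q = 442200, so δQ = 0.335 × 442200 = 1.48e+05.

1.48e+05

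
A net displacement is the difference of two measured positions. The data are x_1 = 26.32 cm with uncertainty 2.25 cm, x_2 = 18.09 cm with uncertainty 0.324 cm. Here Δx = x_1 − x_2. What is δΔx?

2.27 cm

Sums and differences: (δΔx)² = Σ (cᵢ δxᵢ)².
  (δx_1)² = 5.06;  (δx_2)² = 0.105
δΔx = √(5.17) = 2.27 cm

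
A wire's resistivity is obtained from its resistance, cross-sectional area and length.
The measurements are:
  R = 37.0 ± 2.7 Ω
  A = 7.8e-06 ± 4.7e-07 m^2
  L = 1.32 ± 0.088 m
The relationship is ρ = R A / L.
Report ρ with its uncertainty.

ρ is a product of powers, so relative uncertainties combine in quadrature:
  (1·δR/R)² = (1×0.0730)² = 0.00533;  (1·δA/A)² = (1×0.0603)² = 0.00363;  (-1·δL/L)² = (-1×0.0667)² = 0.00444
δρ/ρ = √(0.0134) = 0.116
ρ = 0.000219 Ω·m, so δρ = 0.116 × 0.000219 = 2.53e-05 Ω·m.

(2.19 ± 0.253) × 10^-4 Ω·m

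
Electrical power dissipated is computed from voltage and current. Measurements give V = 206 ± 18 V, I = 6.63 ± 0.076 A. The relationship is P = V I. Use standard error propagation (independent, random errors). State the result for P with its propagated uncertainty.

1370 ± 120 W

Each factor contributes (exponent × relative error)² to (δP/P)²:
  (1·δV/V)² = (1×0.0874)² = 0.00764;  (1·δI/I)² = (1×0.0115)² = 0.000131
δP/P = √(0.00777) = 0.0881
P = 1370 W, so δP = 0.0881 × 1370 = 120 W.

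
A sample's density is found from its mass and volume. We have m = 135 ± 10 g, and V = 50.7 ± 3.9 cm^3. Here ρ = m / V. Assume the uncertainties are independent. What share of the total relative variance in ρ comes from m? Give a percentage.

48.1%

(δρ/ρ)² = (1·δm/m)² + (-1·δV/V)²
  m term: (1×0.0741)² = 0.00549
  V term: (-1×0.0769)² = 0.00592
Total = 0.0114. Share from m = 0.00549/0.0114 = 0.481.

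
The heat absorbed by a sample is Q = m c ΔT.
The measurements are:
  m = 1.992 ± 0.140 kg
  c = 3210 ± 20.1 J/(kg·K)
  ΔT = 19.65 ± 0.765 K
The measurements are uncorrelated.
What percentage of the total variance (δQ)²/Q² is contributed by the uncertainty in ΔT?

23.3%

(δQ/Q)² = (1·δm/m)² + (1·δc/c)² + (1·δΔT/ΔT)²
  m term: (1×0.0703)² = 0.00494
  c term: (1×0.00626)² = 3.92e-05
  ΔT term: (1×0.0389)² = 0.00152
Total = 0.00649. Share from ΔT = 0.00152/0.00649 = 0.233.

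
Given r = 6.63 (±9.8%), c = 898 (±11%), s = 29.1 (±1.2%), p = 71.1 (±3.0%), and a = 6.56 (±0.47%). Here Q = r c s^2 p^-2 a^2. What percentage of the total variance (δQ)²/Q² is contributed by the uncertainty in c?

(δQ/Q)² = (1·δr/r)² + (1·δc/c)² + (2·δs/s)² + (-2·δp/p)² + (2·δa/a)²
  r term: (1×0.0980)² = 0.00960
  c term: (1×0.110)² = 0.0121
  s term: (2×0.0120)² = 0.000576
  p term: (-2×0.0300)² = 0.00360
  a term: (2×0.00470)² = 8.84e-05
Total = 0.0260. Share from c = 0.0121/0.0260 = 0.466.

46.6%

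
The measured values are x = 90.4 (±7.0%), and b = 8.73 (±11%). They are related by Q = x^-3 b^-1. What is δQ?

3.68e-08

Since Q is a product/quotient, work with relative uncertainties:
  (-3·δx/x)² = (-3×0.0700)² = 0.0441;  (-1·δb/b)² = (-1×0.110)² = 0.0121
δQ/Q = √(0.0562) = 0.237
Q = 1.55e-07, so δQ = 0.237 × 1.55e-07 = 3.68e-08.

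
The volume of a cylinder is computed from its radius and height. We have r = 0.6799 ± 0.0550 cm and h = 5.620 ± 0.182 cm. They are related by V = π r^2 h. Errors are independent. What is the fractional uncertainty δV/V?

0.165

Relative error in a monomial: (δV/V)² = Σ (nᵢ · δxᵢ/xᵢ)².
  (2·δr/r)² = (2×0.0809)² = 0.0262;  (1·δh/h)² = (1×0.0324)² = 0.00105
δV/V = √(0.0272) = 0.165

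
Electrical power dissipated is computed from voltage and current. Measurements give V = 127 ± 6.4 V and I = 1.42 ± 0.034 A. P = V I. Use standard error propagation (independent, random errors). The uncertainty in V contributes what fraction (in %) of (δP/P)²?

81.6%

(δP/P)² = (1·δV/V)² + (1·δI/I)²
  V term: (1×0.0504)² = 0.00254
  I term: (1×0.0239)² = 0.000573
Total = 0.00311. Share from V = 0.00254/0.00311 = 0.816.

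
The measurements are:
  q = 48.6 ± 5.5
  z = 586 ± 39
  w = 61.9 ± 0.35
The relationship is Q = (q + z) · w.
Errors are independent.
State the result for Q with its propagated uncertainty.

Let u = q + z = 635. δu = √(δq² + δz²) = √(30.2 + 1520) = 39.4, so δu/u = 0.0621.
Q is then a monomial in u, w:
δQ/Q = √((δu/u)² + (1·δw/w)²) = √(0.00385 + 3.2e-05) = 0.0623
Q = 39300, so δQ = 0.0623 × 39300 = 2450.

39300 ± 2450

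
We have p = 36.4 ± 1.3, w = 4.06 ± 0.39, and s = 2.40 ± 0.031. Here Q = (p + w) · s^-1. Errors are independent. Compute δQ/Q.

Let u = p + w = 40.5. δu = √(δp² + δw²) = √(1.69 + 0.152) = 1.36, so δu/u = 0.0335.
Q is then a monomial in u, s:
δQ/Q = √((δu/u)² + (-1·δs/s)²) = √(0.00113 + 0.000167) = 0.0359

0.0359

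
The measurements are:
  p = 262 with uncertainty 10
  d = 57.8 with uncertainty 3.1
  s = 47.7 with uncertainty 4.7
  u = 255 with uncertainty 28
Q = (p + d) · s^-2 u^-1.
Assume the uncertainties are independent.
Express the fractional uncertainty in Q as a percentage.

22.8%

Let w = p + d = 320. δw = √(δp² + δd²) = √(100 + 9.61) = 10.5, so δw/w = 0.0327.
Q is then a monomial in w, s, u:
δQ/Q = √((δw/w)² + (-2·δs/s)² + (-1·δu/u)²) = √(0.00107 + 0.0388 + 0.0121) = 0.228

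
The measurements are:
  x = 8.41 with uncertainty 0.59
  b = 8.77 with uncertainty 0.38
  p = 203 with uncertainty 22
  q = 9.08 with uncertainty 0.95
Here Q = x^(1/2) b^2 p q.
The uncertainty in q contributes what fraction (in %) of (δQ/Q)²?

34.8%

(δQ/Q)² = (½·δx/x)² + (2·δb/b)² + (1·δp/p)² + (1·δq/q)²
  x term: (0.5×0.0702)² = 0.00123
  b term: (2×0.0433)² = 0.00751
  p term: (1×0.108)² = 0.0117
  q term: (1×0.105)² = 0.0109
Total = 0.0314. Share from q = 0.0109/0.0314 = 0.348.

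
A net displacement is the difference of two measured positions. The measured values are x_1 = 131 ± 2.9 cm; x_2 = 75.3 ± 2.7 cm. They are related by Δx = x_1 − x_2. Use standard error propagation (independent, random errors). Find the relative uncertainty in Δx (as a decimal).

0.0711

Each term contributes (cᵢ δxᵢ)² to (δΔx)²:
  (δx_1)² = 8.41;  (δx_2)² = 7.29
δΔx = √(15.7) = 3.96 cm
Δx = 55.7 cm, so δΔx/Δx = 3.96/55.7 = 0.0711.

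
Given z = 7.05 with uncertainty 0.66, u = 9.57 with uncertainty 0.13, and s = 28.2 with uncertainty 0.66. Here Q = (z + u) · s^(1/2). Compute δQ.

Let w = z + u = 16.6. δw = √(δz² + δu²) = √(0.436 + 0.0169) = 0.673, so δw/w = 0.0405.
Q is then a monomial in w, s:
δQ/Q = √((δw/w)² + (½·δs/s)²) = √(0.00164 + 0.000137) = 0.0421
Q = 88.3, so δQ = 0.0421 × 88.3 = 3.72.

3.72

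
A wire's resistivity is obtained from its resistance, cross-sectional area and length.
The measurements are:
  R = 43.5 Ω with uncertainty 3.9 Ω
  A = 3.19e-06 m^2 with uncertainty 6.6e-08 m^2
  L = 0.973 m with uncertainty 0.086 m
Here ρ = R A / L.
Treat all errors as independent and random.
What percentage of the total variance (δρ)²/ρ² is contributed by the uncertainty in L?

48.0%

(δρ/ρ)² = (1·δR/R)² + (1·δA/A)² + (-1·δL/L)²
  R term: (1×0.0897)² = 0.00804
  A term: (1×0.0207)² = 0.000428
  L term: (-1×0.0884)² = 0.00781
Total = 0.0163. Share from L = 0.00781/0.0163 = 0.480.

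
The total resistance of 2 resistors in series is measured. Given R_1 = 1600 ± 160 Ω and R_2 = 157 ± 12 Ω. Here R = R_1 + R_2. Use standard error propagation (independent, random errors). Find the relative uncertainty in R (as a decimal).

R is a linear combination, so absolute uncertainties add in quadrature:
  (δR_1)² = 25600;  (δR_2)² = 144
δR = √(25700) = 160 Ω
R = 1760 Ω, so δR/R = 160/1760 = 0.0913.

0.0913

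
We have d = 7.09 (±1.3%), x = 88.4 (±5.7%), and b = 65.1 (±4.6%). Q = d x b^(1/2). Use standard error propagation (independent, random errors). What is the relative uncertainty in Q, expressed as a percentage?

Since Q is a product/quotient, work with relative uncertainties:
  (1·δd/d)² = (1×0.0130)² = 0.000169;  (1·δx/x)² = (1×0.0570)² = 0.00325;  (½·δb/b)² = (0.5×0.0460)² = 0.000529
δQ/Q = √(0.00395) = 0.0628

6.28%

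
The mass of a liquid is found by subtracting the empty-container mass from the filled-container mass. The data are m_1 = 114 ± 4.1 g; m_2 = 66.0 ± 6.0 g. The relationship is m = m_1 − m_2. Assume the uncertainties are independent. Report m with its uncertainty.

Sums and differences: (δm)² = Σ (cᵢ δxᵢ)².
  (δm_1)² = 16.8;  (δm_2)² = 36.0
δm = √(52.8) = 7.27 g
m = 48.0 g.

48.0 ± 7.27 g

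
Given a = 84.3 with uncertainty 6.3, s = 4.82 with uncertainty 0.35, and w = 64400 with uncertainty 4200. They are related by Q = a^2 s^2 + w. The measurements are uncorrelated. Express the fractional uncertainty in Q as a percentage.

Let p = a^2·s^2 = 1.65e+05. δp/p = √((2·δa/a)² + (2·δs/s)²) = √(0.0223 + 0.0211) = 0.208, so δp = 34400.
Q = p + w: δQ = √(δp² + δw²) = √(1.18e+09 + 1.76e+07) = 34700
Q = 2.3e+05, so δQ/Q = 34700/2.3e+05 = 0.151.

15.1%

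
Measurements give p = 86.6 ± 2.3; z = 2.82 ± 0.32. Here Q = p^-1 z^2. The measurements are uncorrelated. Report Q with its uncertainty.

0.0918 ± 0.0210

Q is a product of powers, so relative uncertainties combine in quadrature:
  (-1·δp/p)² = (-1×0.0266)² = 0.000705;  (2·δz/z)² = (2×0.113)² = 0.0515
δQ/Q = √(0.0522) = 0.228
Q = 0.0918, so δQ = 0.228 × 0.0918 = 0.0210.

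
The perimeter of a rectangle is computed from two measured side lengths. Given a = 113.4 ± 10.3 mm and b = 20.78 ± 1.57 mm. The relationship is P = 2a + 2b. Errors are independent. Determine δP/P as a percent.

Absolute uncertainties add in quadrature for a linear combination:
  (2·δa)² = 424;  (2·δb)² = 9.86
δP = √(434) = 20.8 mm
P = 268.4 mm, so δP/P = 20.8/268.4 = 0.0776.

7.76%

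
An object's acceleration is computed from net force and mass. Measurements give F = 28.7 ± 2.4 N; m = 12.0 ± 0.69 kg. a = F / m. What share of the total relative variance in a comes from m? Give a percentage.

32.1%

(δa/a)² = (1·δF/F)² + (-1·δm/m)²
  F term: (1×0.0836)² = 0.00699
  m term: (-1×0.0575)² = 0.00331
Total = 0.0103. Share from m = 0.00331/0.0103 = 0.321.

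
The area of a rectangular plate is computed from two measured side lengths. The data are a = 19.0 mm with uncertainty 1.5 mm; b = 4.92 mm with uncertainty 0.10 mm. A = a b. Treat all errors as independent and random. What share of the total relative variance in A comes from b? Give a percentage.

6.22%

(δA/A)² = (1·δa/a)² + (1·δb/b)²
  a term: (1×0.0789)² = 0.00623
  b term: (1×0.0203)² = 0.000413
Total = 0.00665. Share from b = 0.000413/0.00665 = 0.0622.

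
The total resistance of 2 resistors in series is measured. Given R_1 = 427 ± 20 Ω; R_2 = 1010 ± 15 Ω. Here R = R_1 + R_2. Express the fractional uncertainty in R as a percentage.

R is a linear combination, so absolute uncertainties add in quadrature:
  (δR_1)² = 400;  (δR_2)² = 225
δR = √(625) = 25.0 Ω
R = 1440 Ω, so δR/R = 25.0/1440 = 0.0174.

1.74%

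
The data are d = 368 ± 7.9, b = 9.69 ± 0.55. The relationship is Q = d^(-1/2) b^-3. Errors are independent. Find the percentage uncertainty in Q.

Products/powers → add relative errors in quadrature, weighted by exponent:
  (−½·δd/d)² = (-0.5×0.0215)² = 0.000115;  (-3·δb/b)² = (-3×0.0568)² = 0.0290
δQ/Q = √(0.0291) = 0.171

17.1%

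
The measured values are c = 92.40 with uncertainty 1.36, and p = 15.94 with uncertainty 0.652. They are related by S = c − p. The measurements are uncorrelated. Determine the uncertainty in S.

1.51

Absolute uncertainties add in quadrature for a linear combination:
  (δc)² = 1.85;  (δp)² = 0.425
δS = √(2.27) = 1.51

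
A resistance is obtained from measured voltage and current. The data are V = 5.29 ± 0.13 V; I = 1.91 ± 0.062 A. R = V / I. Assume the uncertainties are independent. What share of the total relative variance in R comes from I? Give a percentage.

(δR/R)² = (1·δV/V)² + (-1·δI/I)²
  V term: (1×0.0246)² = 0.000604
  I term: (-1×0.0325)² = 0.00105
Total = 0.00166. Share from I = 0.00105/0.00166 = 0.636.

63.6%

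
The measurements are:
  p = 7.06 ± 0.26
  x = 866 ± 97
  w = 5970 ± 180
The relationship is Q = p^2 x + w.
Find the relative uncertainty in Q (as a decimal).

0.118

Let h = p^2·x = 43200. δh/h = √((2·δp/p)² + (1·δx/x)²) = √(0.00542 + 0.0125) = 0.134, so δh = 5790.
Q = h + w: δQ = √(δh² + δw²) = √(3.35e+07 + 32400) = 5790
Q = 49100, so δQ/Q = 5790/49100 = 0.118.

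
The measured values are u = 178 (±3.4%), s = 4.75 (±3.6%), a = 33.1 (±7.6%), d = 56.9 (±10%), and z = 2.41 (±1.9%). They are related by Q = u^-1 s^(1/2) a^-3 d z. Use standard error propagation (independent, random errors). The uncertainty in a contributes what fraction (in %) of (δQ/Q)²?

81.4%

(δQ/Q)² = (-1·δu/u)² + (½·δs/s)² + (-3·δa/a)² + (1·δd/d)² + (1·δz/z)²
  u term: (-1×0.0340)² = 0.00116
  s term: (0.5×0.0360)² = 0.000324
  a term: (-3×0.0760)² = 0.0520
  d term: (1×0.100)² = 0.0100
  z term: (1×0.0190)² = 0.000361
Total = 0.0638. Share from a = 0.0520/0.0638 = 0.814.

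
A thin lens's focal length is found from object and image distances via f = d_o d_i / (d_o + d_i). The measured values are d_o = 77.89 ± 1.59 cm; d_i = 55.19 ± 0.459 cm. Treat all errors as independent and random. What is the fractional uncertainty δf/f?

∂f/∂d_o = (d_i/(d_o+d_i))² = 0.172;  ∂f/∂d_i = (d_o/(d_o+d_i))² = 0.343
δf = √((∂f/∂d_o · δd_o)² + (∂f/∂d_i · δd_i)²) = √(0.0748 + 0.0247) = 0.315 cm
f = 32.30 cm, so δf/f = 0.315/32.30 = 0.00977.

0.00977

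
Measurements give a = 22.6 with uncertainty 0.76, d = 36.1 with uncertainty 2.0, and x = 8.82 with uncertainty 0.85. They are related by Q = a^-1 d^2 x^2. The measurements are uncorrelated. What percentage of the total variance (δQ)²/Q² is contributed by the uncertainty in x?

(δQ/Q)² = (-1·δa/a)² + (2·δd/d)² + (2·δx/x)²
  a term: (-1×0.0336)² = 0.00113
  d term: (2×0.0554)² = 0.0123
  x term: (2×0.0964)² = 0.0372
Total = 0.0506. Share from x = 0.0372/0.0506 = 0.735.

73.5%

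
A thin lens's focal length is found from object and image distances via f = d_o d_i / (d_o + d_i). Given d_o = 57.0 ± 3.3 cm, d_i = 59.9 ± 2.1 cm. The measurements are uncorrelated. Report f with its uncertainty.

29.2 ± 1.000 cm

∂f/∂d_o = (d_i/(d_o+d_i))² = 0.263;  ∂f/∂d_i = (d_o/(d_o+d_i))² = 0.238
δf = √((∂f/∂d_o · δd_o)² + (∂f/∂d_i · δd_i)²) = √(0.751 + 0.249) = 1.000 cm
f = 29.2 cm.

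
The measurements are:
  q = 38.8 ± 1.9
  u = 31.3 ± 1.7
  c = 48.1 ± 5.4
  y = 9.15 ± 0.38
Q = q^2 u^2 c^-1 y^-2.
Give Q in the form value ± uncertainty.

366 ± 74.1

Since Q is a product/quotient, work with relative uncertainties:
  (2·δq/q)² = (2×0.0490)² = 0.00959;  (2·δu/u)² = (2×0.0543)² = 0.0118;  (-1·δc/c)² = (-1×0.112)² = 0.0126;  (-2·δy/y)² = (-2×0.0415)² = 0.00690
δQ/Q = √(0.0409) = 0.202
Q = 366, so δQ = 0.202 × 366 = 74.1.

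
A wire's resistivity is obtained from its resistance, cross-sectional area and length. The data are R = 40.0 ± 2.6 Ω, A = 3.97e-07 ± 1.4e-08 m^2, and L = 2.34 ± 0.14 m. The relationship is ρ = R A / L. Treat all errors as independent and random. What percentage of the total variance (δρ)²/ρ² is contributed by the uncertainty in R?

46.7%

(δρ/ρ)² = (1·δR/R)² + (1·δA/A)² + (-1·δL/L)²
  R term: (1×0.0650)² = 0.00423
  A term: (1×0.0353)² = 0.00124
  L term: (-1×0.0598)² = 0.00358
Total = 0.00905. Share from R = 0.00423/0.00905 = 0.467.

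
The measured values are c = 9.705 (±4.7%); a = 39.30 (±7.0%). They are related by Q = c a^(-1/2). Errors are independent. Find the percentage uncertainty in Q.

5.86%

Q is a product of powers, so relative uncertainties combine in quadrature:
  (1·δc/c)² = (1×0.0470)² = 0.00221;  (−½·δa/a)² = (-0.5×0.0700)² = 0.00123
δQ/Q = √(0.00343) = 0.0586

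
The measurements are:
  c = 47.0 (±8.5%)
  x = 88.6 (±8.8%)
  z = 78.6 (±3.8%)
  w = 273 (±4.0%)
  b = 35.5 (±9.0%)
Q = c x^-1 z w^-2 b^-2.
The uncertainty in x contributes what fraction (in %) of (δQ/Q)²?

14.0%

(δQ/Q)² = (1·δc/c)² + (-1·δx/x)² + (1·δz/z)² + (-2·δw/w)² + (-2·δb/b)²
  c term: (1×0.0850)² = 0.00723
  x term: (-1×0.0880)² = 0.00774
  z term: (1×0.0380)² = 0.00144
  w term: (-2×0.0400)² = 0.00640
  b term: (-2×0.0900)² = 0.0324
Total = 0.0552. Share from x = 0.00774/0.0552 = 0.140.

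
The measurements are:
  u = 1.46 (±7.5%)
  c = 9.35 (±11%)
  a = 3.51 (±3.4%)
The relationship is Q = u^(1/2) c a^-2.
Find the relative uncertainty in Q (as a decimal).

0.135

Products/powers → add relative errors in quadrature, weighted by exponent:
  (½·δu/u)² = (0.5×0.0750)² = 0.00141;  (1·δc/c)² = (1×0.110)² = 0.0121;  (-2·δa/a)² = (-2×0.0340)² = 0.00462
δQ/Q = √(0.0181) = 0.135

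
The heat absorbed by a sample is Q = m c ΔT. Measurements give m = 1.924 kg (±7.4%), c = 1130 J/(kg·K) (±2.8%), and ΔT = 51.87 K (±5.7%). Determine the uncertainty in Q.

Each factor contributes (exponent × relative error)² to (δQ/Q)²:
  (1·δm/m)² = (1×0.0740)² = 0.00548;  (1·δc/c)² = (1×0.0280)² = 0.000784;  (1·δΔT/ΔT)² = (1×0.0570)² = 0.00325
δQ/Q = √(0.00951) = 0.0975
Q = 112800 J, so δQ = 0.0975 × 112800 = 11000 J.

11000 J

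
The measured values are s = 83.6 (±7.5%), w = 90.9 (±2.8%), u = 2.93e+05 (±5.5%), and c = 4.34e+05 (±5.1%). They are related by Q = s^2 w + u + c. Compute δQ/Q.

Let p = s^2·w = 6.35e+05. δp/p = √((2·δs/s)² + (1·δw/w)²) = √(0.0225 + 0.000784) = 0.153, so δp = 96900.
Q = p + u + c: δQ = √(δp² + δu² + δc²) = √(9.4e+09 + 2.6e+08 + 4.9e+08) = 1.01e+05
Q = 1.36e+06, so δQ/Q = 1.01e+05/1.36e+06 = 0.0739.

0.0739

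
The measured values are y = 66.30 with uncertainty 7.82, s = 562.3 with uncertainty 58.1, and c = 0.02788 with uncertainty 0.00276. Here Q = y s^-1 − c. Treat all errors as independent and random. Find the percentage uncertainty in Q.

20.8%

Let p = y·s^-1 = 0.1179. δp/p = √((1·δy/y)² + (-1·δs/s)²) = √(0.0139 + 0.0107) = 0.157, so δp = 0.0185.
Q = p − c: δQ = √(δp² + δc²) = √(0.000342 + 7.62e-06) = 0.0187
Q = 0.09003, so δQ/Q = 0.0187/0.09003 = 0.208.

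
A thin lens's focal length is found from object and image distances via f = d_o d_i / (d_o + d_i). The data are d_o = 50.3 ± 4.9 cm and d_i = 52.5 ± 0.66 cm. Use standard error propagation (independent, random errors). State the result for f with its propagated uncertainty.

25.7 ± 1.29 cm

∂f/∂d_o = (d_i/(d_o+d_i))² = 0.261;  ∂f/∂d_i = (d_o/(d_o+d_i))² = 0.239
δf = √((∂f/∂d_o · δd_o)² + (∂f/∂d_i · δd_i)²) = √(1.63 + 0.0250) = 1.29 cm
f = 25.7 cm.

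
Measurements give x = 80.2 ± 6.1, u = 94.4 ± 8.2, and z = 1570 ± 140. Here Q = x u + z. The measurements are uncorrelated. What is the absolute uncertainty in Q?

885

Let p = x·u = 7570. δp/p = √((1·δx/x)² + (1·δu/u)²) = √(0.00579 + 0.00755) = 0.115, so δp = 874.
Q = p + z: δQ = √(δp² + δz²) = √(7.64e+05 + 19600) = 885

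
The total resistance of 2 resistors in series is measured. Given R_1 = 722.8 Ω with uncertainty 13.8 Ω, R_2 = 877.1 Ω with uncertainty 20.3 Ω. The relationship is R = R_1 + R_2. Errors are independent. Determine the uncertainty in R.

Absolute uncertainties add in quadrature for a linear combination:
  (δR_1)² = 190;  (δR_2)² = 412
δR = √(603) = 24.5 Ω

24.5 Ω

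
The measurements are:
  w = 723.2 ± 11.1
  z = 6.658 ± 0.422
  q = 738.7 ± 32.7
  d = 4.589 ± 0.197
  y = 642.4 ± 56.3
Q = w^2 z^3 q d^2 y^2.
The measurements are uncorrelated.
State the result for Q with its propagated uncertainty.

Since Q is a product/quotient, work with relative uncertainties:
  (2·δw/w)² = (2×0.0153)² = 0.000942;  (3·δz/z)² = (3×0.0634)² = 0.0362;  (1·δq/q)² = (1×0.0443)² = 0.00196;  (2·δd/d)² = (2×0.0429)² = 0.00737;  (2·δy/y)² = (2×0.0876)² = 0.0307
δQ/Q = √(0.0772) = 0.278
Q = 9.91e+17, so δQ = 0.278 × 9.91e+17 = 2.75e+17.

(9.910 ± 2.75) × 10^17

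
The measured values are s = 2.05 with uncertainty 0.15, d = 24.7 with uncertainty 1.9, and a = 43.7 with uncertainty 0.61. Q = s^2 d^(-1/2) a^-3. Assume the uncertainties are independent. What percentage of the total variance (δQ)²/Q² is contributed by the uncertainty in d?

6.00%

(δQ/Q)² = (2·δs/s)² + (−½·δd/d)² + (-3·δa/a)²
  s term: (2×0.0732)² = 0.0214
  d term: (-0.5×0.0769)² = 0.00148
  a term: (-3×0.0140)² = 0.00175
Total = 0.0246. Share from d = 0.00148/0.0246 = 0.0600.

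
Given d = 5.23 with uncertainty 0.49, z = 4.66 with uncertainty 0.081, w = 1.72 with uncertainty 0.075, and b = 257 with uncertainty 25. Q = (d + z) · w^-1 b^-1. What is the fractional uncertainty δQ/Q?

Let u = d + z = 9.89. δu = √(δd² + δz²) = √(0.240 + 0.00656) = 0.497, so δu/u = 0.0502.
Q is then a monomial in u, w, b:
δQ/Q = √((δu/u)² + (-1·δw/w)² + (-1·δb/b)²) = √(0.00252 + 0.00190 + 0.00946) = 0.118

0.118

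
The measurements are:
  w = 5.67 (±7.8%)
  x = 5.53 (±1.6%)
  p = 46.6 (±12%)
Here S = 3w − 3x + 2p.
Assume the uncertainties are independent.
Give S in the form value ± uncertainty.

For a sum/difference, combine absolute errors in quadrature:
  (3·δw)² = 1.76;  (3·δx)² = 0.0705;  (2·δp)² = 125
δS = √(127) = 11.3
S = 93.6.

93.6 ± 11.3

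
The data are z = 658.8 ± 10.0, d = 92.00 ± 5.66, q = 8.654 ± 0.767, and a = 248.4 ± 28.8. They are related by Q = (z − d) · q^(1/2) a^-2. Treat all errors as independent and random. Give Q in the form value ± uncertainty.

0.02702 ± 0.00640

Let u = z − d = 566.8. δu = √(δz² + δd²) = √(100 + 32.0) = 11.5, so δu/u = 0.0203.
Q is then a monomial in u, q, a:
δQ/Q = √((δu/u)² + (½·δq/q)² + (-2·δa/a)²) = √(0.000411 + 0.00196 + 0.0538) = 0.237
Q = 0.02702, so δQ = 0.237 × 0.02702 = 0.00640.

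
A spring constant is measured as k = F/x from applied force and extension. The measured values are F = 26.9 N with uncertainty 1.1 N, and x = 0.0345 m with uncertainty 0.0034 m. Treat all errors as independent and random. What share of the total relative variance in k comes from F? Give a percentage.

14.7%

(δk/k)² = (1·δF/F)² + (-1·δx/x)²
  F term: (1×0.0409)² = 0.00167
  x term: (-1×0.0986)² = 0.00971
Total = 0.0114. Share from F = 0.00167/0.0114 = 0.147.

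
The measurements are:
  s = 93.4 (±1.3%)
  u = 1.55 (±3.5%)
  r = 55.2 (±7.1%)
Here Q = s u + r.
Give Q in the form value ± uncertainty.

Let p = s·u = 145. δp/p = √((1·δs/s)² + (1·δu/u)²) = √(0.000169 + 0.00123) = 0.0373, so δp = 5.41.
Q = p + r: δQ = √(δp² + δr²) = √(29.2 + 15.4) = 6.68
Q = 200.

200 ± 6.68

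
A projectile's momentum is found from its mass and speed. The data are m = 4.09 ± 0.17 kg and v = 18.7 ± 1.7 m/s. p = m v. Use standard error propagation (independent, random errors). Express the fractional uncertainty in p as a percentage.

10.00%

Since p is a product/quotient, work with relative uncertainties:
  (1·δm/m)² = (1×0.0416)² = 0.00173;  (1·δv/v)² = (1×0.0909)² = 0.00826
δp/p = √(0.00999) = 0.1000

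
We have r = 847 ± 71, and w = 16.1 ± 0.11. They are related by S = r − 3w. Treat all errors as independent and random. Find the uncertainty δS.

71.0

For a sum/difference, combine absolute errors in quadrature:
  (δr)² = 5040;  (3·δw)² = 0.109
δS = √(5040) = 71.0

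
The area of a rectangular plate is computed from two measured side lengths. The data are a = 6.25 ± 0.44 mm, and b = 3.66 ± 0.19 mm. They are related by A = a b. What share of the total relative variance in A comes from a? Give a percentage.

(δA/A)² = (1·δa/a)² + (1·δb/b)²
  a term: (1×0.0704)² = 0.00496
  b term: (1×0.0519)² = 0.00269
Total = 0.00765. Share from a = 0.00496/0.00765 = 0.648.

64.8%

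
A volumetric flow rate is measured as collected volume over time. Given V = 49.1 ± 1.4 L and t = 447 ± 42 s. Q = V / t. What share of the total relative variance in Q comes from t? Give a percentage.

(δQ/Q)² = (1·δV/V)² + (-1·δt/t)²
  V term: (1×0.0285)² = 0.000813
  t term: (-1×0.0940)² = 0.00883
Total = 0.00964. Share from t = 0.00883/0.00964 = 0.916.

91.6%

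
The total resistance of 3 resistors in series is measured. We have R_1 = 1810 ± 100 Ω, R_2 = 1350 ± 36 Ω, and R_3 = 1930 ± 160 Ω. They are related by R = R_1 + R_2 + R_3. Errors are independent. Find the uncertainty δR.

192 Ω

Absolute uncertainties add in quadrature for a linear combination:
  (δR_1)² = 10000;  (δR_2)² = 1300;  (δR_3)² = 25600
δR = √(36900) = 192 Ω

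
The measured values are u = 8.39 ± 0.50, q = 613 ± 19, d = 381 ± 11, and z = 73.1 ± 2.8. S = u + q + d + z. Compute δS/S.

0.0206

For a sum/difference, combine absolute errors in quadrature:
  (δu)² = 0.250;  (δq)² = 361;  (δd)² = 121;  (δz)² = 7.84
δS = √(490) = 22.1
S = 1080, so δS/S = 22.1/1080 = 0.0206.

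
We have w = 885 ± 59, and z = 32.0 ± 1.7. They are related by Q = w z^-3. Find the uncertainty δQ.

0.00467

Relative error in a monomial: (δQ/Q)² = Σ (nᵢ · δxᵢ/xᵢ)².
  (1·δw/w)² = (1×0.0667)² = 0.00444;  (-3·δz/z)² = (-3×0.0531)² = 0.0254
δQ/Q = √(0.0298) = 0.173
Q = 0.0270, so δQ = 0.173 × 0.0270 = 0.00467.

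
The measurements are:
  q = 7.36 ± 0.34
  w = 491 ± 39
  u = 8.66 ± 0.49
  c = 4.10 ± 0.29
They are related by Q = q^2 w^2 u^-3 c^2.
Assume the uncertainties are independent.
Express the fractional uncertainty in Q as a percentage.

28.7%

Relative error in a monomial: (δQ/Q)² = Σ (nᵢ · δxᵢ/xᵢ)².
  (2·δq/q)² = (2×0.0462)² = 0.00854;  (2·δw/w)² = (2×0.0794)² = 0.0252;  (-3·δu/u)² = (-3×0.0566)² = 0.0288;  (2·δc/c)² = (2×0.0707)² = 0.0200
δQ/Q = √(0.0826) = 0.287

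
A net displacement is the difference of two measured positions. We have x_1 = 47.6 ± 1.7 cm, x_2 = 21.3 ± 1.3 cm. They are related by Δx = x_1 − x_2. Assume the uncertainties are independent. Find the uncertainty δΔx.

2.14 cm

Each term contributes (cᵢ δxᵢ)² to (δΔx)²:
  (δx_1)² = 2.89;  (δx_2)² = 1.69
δΔx = √(4.58) = 2.14 cm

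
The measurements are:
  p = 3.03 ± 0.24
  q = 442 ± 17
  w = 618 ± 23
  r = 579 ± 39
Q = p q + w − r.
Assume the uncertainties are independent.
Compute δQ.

126

Let h = p·q = 1340. δh/h = √((1·δp/p)² + (1·δq/q)²) = √(0.00627 + 0.00148) = 0.0881, so δh = 118.
Q = h + w − r: δQ = √(δh² + δw² + δr²) = √(13900 + 529 + 1520) = 126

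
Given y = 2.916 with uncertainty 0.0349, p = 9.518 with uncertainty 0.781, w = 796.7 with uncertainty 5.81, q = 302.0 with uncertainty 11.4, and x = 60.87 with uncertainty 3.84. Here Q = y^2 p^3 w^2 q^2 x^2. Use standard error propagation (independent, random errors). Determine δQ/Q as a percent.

Products/powers → add relative errors in quadrature, weighted by exponent:
  (2·δy/y)² = (2×0.0120)² = 0.000573;  (3·δp/p)² = (3×0.0821)² = 0.0606;  (2·δw/w)² = (2×0.00729)² = 0.000213;  (2·δq/q)² = (2×0.0377)² = 0.00570;  (2·δx/x)² = (2×0.0631)² = 0.0159
δQ/Q = √(0.0830) = 0.288

28.8%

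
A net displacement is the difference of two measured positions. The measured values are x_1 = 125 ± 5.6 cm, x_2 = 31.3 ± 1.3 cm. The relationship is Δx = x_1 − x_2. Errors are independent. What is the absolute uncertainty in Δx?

Sums and differences: (δΔx)² = Σ (cᵢ δxᵢ)².
  (δx_1)² = 31.4;  (δx_2)² = 1.69
δΔx = √(33.0) = 5.75 cm

5.75 cm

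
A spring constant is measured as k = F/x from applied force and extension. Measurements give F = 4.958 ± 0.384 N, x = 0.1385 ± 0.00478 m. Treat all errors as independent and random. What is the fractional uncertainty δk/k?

Products/powers → add relative errors in quadrature, weighted by exponent:
  (1·δF/F)² = (1×0.0775)² = 0.00600;  (-1·δx/x)² = (-1×0.0345)² = 0.00119
δk/k = √(0.00719) = 0.0848

0.0848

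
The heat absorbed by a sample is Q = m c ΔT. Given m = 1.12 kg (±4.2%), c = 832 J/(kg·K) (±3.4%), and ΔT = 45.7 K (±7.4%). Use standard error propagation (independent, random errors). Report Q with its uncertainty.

For a monomial Q ∝ m, c, ΔT, fractional errors add in quadrature:
  (1·δm/m)² = (1×0.0420)² = 0.00176;  (1·δc/c)² = (1×0.0340)² = 0.00116;  (1·δΔT/ΔT)² = (1×0.0740)² = 0.00548
δQ/Q = √(0.00840) = 0.0916
Q = 42600 J, so δQ = 0.0916 × 42600 = 3900 J.

42600 ± 3900 J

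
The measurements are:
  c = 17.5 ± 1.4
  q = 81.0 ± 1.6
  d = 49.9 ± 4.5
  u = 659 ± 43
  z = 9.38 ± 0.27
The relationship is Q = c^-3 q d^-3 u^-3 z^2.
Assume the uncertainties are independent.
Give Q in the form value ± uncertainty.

Relative error in a monomial: (δQ/Q)² = Σ (nᵢ · δxᵢ/xᵢ)².
  (-3·δc/c)² = (-3×0.0800)² = 0.0576;  (1·δq/q)² = (1×0.0198)² = 0.000390;  (-3·δd/d)² = (-3×0.0902)² = 0.0732;  (-3·δu/u)² = (-3×0.0653)² = 0.0383;  (2·δz/z)² = (2×0.0288)² = 0.00331
δQ/Q = √(0.173) = 0.416
Q = 3.74e-14, so δQ = 0.416 × 3.74e-14 = 1.55e-14.

(3.74 ± 1.55) × 10^-14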